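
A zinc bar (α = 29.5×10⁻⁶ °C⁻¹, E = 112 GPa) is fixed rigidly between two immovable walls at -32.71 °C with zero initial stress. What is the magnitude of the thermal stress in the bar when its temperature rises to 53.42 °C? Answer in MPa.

σ = 285 MPa

Fully constrained: the free strain ε = αΔT is blocked, so σ = Eε = EαΔT.
|ΔT| = 86.13 K
σ = 112×10⁹ × 29.5×10⁻⁶ × 86.13 = 2.85×10⁸ Pa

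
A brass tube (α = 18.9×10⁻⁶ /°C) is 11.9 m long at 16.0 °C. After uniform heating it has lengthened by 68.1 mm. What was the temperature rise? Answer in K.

ΔT = 303 K

ΔL = αL₀ΔT ⇒ ΔT = ΔL / (αL₀)
ΔT = 68.1×10⁻³ m / (18.9×10⁻⁶ × 11.9 m) = 302.79 K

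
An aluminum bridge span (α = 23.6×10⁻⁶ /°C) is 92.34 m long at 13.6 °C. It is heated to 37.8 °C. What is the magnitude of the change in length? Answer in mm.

|ΔT| = |37.8 − 13.6| = 24.2 K
ΔL = αL₀ΔT = (23.6×10⁻⁶)(92.34)(24.2) = 5.27×10⁻² m

ΔL = 52.7 mm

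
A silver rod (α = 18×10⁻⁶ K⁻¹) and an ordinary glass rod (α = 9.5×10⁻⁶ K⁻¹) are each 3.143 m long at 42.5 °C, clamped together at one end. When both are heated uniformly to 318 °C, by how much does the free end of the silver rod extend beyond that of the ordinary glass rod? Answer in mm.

ΔT = 275.5 K
silver: ΔL = 18×10⁻⁶ × 3.143 m × 275.5 = 1.5586×10⁻² m = 15.586 mm
ordinary glass: ΔL = 9.5×10⁻⁶ × 3.143 m × 275.5 = 8.2260×10⁻³ m = 8.2260 mm
difference = 15.586 − 8.2260 = 7.360 mm

7.36 mm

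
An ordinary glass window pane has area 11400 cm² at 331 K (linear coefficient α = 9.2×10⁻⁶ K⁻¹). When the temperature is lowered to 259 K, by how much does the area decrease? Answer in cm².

ΔA = 15.1 cm²

Area coefficient ≈ 2α; |ΔT| = 72 K
ΔA = 2αA₀ΔT = 2(9.2×10⁻⁶)(11400)(72) = 15.1 cm²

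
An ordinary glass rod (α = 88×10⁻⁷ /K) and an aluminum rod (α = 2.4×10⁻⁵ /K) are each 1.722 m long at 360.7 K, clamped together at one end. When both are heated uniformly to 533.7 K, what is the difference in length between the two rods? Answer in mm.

4.53 mm

ΔT = 173.0 K
ordinary glass: ΔL = 88×10⁻⁷ × 1.722 m × 173.0 = 2.6216×10⁻³ m = 2.6216 mm
aluminum: ΔL = 2.4×10⁻⁵ × 1.722 m × 173.0 = 7.1497×10⁻³ m = 7.1497 mm
difference = 7.1497 − 2.6216 = 4.5281 mm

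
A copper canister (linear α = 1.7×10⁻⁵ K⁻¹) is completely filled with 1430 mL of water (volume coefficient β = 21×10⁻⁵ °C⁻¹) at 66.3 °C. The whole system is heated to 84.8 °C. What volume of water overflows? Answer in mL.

4.21 mL

The canister also expands: β_container ≈ 3α = 5.1×10⁻⁵ /K
Net overflow = V₀(β_liq − 3α_cont)ΔT
β − 3α = 2.10×10⁻⁴ − 5.1×10⁻⁵ = 1.59×10⁻⁴ /K; ΔT = 18.5 K
ΔV = 1430 × 1.59×10⁻⁴ × 18.5 = 4.21 mL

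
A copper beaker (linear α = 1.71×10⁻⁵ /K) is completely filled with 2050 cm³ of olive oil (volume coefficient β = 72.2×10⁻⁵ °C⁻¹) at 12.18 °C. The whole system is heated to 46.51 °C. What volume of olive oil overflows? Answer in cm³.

47.2 cm³

The beaker also expands: β_container ≈ 3α = 5.13×10⁻⁵ /K
Net overflow = V₀(β_liq − 3α_cont)ΔT
β − 3α = 7.22×10⁻⁴ − 5.13×10⁻⁵ = 6.707×10⁻⁴ /K; ΔT = 34.33 K
ΔV = 2050 × 6.707×10⁻⁴ × 34.33 = 47.2 cm³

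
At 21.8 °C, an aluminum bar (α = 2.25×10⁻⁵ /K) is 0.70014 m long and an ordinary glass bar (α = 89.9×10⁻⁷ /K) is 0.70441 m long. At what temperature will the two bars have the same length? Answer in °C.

L₁(1 + α₁ΔT) = L₂(1 + α₂ΔT) ⇒ ΔT = (L₂ − L₁)/(α₁L₁ − α₂L₂)
L₂ − L₁ = 0.70441 − 0.70014 = 4.27×10⁻³ m
α₁L₁ − α₂L₂ = 2.25×10⁻⁵×0.70014 − 89.9×10⁻⁷×0.70441 = 9.4205041×10⁻⁶ m/K
ΔT = 4.27×10⁻³ / 9.4205041×10⁻⁶ = 453.267 K
T = 21.8 + 453.267 = 475.067 °C

T = 475.1 °C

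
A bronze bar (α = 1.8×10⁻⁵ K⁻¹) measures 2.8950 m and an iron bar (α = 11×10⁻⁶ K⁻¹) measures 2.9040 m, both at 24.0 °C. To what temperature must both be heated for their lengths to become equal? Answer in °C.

T = 470.3 °C

L₁(1 + α₁ΔT) = L₂(1 + α₂ΔT) ⇒ ΔT = (L₂ − L₁)/(α₁L₁ − α₂L₂)
L₂ − L₁ = 2.9040 − 2.8950 = 9.00×10⁻³ m
α₁L₁ − α₂L₂ = 1.8×10⁻⁵×2.8950 − 11×10⁻⁶×2.9040 = 2.0166×10⁻⁵ m/K
ΔT = 9.00×10⁻³ / 2.0166×10⁻⁵ = 446.296 K
T = 24.0 + 446.296 = 470.296 °C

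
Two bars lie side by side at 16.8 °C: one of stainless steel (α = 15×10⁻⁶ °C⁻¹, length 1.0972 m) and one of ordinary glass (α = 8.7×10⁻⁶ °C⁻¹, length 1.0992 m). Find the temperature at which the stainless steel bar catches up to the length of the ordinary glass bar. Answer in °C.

Equal length when α₁L₁ΔT − α₂L₂ΔT = L₂ − L₁ = 2.00×10⁻³ m
α₁L₁ = 1.6458×10⁻⁵, α₂L₂ = 9.56304×10⁻⁶ → Δ(αL) = 6.89496×10⁻⁶ m/K
ΔT = 2.00×10⁻³ / 6.89496×10⁻⁶ = 290.067 K, so T = 16.8 + 290.067 = 306.867 °C

T = 306.9 °C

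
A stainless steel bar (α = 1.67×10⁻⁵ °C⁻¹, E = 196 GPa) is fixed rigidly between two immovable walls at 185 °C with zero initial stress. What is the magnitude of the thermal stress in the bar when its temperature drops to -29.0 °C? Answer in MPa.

Fully constrained: the free strain ε = αΔT is blocked, so σ = Eε = EαΔT.
|ΔT| = 214.0 K
σ = 196×10⁹ × 1.67×10⁻⁵ × 214.0 = 7.00×10⁸ Pa

σ = 700 MPa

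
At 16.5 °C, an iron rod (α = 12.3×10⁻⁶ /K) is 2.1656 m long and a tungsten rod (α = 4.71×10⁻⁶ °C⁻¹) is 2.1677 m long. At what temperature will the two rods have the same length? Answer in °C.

Equal length when α₁L₁ΔT − α₂L₂ΔT = L₂ − L₁ = 2.10×10⁻³ m
α₁L₁ = 2.663688×10⁻⁵, α₂L₂ = 1.0209867×10⁻⁵ → Δ(αL) = 1.6427013×10⁻⁵ m/K
ΔT = 2.10×10⁻³ / 1.6427013×10⁻⁵ = 127.838 K, so T = 16.5 + 127.838 = 144.338 °C

T = 144.3 °C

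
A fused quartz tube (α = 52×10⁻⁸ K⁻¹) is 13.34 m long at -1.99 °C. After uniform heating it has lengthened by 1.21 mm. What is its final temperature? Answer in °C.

ΔL = αL₀ΔT ⇒ ΔT = ΔL / (αL₀)
ΔT = 1.21×10⁻³ m / (52×10⁻⁸ × 13.34 m) = 174.43 K
T = -1.99 + 174.43 = 172.44 °C

T = 172 °C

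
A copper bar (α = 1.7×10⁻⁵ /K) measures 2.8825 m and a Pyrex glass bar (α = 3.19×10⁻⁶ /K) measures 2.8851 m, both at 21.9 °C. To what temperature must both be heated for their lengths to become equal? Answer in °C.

Equal length when α₁L₁ΔT − α₂L₂ΔT = L₂ − L₁ = 2.60×10⁻³ m
α₁L₁ = 4.90025×10⁻⁵, α₂L₂ = 9.203469×10⁻⁶ → Δ(αL) = 3.9799031×10⁻⁵ m/K
ΔT = 2.60×10⁻³ / 3.9799031×10⁻⁵ = 65.3282 K, so T = 21.9 + 65.3282 = 87.2282 °C

T = 87.23 °C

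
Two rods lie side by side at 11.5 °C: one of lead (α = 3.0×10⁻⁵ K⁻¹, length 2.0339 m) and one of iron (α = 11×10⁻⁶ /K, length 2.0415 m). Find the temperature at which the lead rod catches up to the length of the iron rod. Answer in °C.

T = 208.6 °C

Equal length when α₁L₁ΔT − α₂L₂ΔT = L₂ − L₁ = 7.60×10⁻³ m
α₁L₁ = 6.1017×10⁻⁵, α₂L₂ = 2.24565×10⁻⁵ → Δ(αL) = 3.85605×10⁻⁵ m/K
ΔT = 7.60×10⁻³ / 3.85605×10⁻⁵ = 197.093 K, so T = 11.5 + 197.093 = 208.593 °C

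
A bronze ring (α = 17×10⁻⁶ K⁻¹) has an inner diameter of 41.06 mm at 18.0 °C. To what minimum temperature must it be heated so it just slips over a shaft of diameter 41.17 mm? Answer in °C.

Required Δd = 41.17 − 41.06 = 0.11 mm
Δd = αd₀ΔT ⇒ ΔT = Δd/(αd₀) = 0.11 / (17×10⁻⁶ × 41.06) = 157.59 K
T_min = 18.0 + 157.59 = 175.59 °C

T = 176 °C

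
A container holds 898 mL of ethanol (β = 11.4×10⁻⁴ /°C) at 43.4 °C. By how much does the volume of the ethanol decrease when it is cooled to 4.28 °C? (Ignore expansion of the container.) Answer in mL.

ΔV = 40.0 mL

|ΔT| = |4.28 − 43.4| = 39.12 K
ΔV = βV₀ΔT = (11.4×10⁻⁴)(898)(39.12) = 40.0 mL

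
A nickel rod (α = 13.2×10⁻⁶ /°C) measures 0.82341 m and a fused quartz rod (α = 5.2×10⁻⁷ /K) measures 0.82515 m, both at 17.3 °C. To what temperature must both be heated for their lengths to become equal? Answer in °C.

Equal length when α₁L₁ΔT − α₂L₂ΔT = L₂ − L₁ = 1.74×10⁻³ m
α₁L₁ = 1.0869012×10⁻⁵, α₂L₂ = 4.29078×10⁻⁷ → Δ(αL) = 1.0439934×10⁻⁵ m/K
ΔT = 1.74×10⁻³ / 1.0439934×10⁻⁵ = 166.668 K, so T = 17.3 + 166.668 = 183.968 °C

T = 184.0 °C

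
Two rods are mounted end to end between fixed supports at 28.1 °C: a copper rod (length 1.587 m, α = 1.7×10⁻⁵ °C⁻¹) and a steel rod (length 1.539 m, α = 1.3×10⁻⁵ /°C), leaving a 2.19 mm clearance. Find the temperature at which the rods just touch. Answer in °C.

Gap closes when ΔL₁ + ΔL₂ = 2.19 mm = 2.19×10⁻³ m
(α₁L₁ + α₂L₂)ΔT = g
α₁L₁ + α₂L₂ = 1.7×10⁻⁵×1.587 + 1.3×10⁻⁵×1.539 = 4.6986×10⁻⁵ m/K
ΔT = 2.19×10⁻³ / 4.6986×10⁻⁵ = 46.610 K
T = 28.1 + 46.610 = 74.710 °C

T = 74.7 °C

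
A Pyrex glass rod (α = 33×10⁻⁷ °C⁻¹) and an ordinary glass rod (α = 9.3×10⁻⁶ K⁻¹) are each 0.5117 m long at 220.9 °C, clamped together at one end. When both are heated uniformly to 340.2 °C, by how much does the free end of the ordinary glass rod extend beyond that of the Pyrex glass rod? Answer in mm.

ΔT = 119.3 K
Pyrex glass: ΔL = 33×10⁻⁷ × 0.5117 m × 119.3 = 2.0145×10⁻⁴ m = 0.20145 mm
ordinary glass: ΔL = 9.3×10⁻⁶ × 0.5117 m × 119.3 = 5.6773×10⁻⁴ m = 0.56773 mm
difference = 0.56773 − 0.20145 = 0.36628 mm

0.366 mm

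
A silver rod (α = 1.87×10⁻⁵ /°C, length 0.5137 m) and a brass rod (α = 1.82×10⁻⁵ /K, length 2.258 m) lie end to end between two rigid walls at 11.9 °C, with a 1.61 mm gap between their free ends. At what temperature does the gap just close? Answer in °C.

Gap closes when ΔL₁ + ΔL₂ = 1.61 mm = 1.61×10⁻³ m
(α₁L₁ + α₂L₂)ΔT = g
α₁L₁ + α₂L₂ = 1.87×10⁻⁵×0.5137 + 1.82×10⁻⁵×2.258 = 5.070179×10⁻⁵ m/K
ΔT = 1.61×10⁻³ / 5.070179×10⁻⁵ = 31.754 K
T = 11.9 + 31.754 = 43.654 °C

T = 43.7 °C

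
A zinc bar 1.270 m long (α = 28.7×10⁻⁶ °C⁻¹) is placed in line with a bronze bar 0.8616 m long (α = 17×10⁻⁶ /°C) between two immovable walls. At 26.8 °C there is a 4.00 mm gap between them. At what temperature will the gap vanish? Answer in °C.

α₁L₁ = 3.6449×10⁻⁵ m/K, α₂L₂ = 1.46472×10⁻⁵ m/K → total 5.10962×10⁻⁵ m/K
ΔT = g/(α₁L₁+α₂L₂) = 4.00×10⁻³ / 5.10962×10⁻⁵ = 78.28 K
T = 26.8 + 78.28 = 105.08 °C

T = 105 °C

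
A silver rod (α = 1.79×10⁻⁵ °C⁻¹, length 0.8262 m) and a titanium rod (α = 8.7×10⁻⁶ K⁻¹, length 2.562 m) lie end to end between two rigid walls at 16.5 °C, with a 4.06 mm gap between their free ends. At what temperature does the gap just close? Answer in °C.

α₁L₁ = 1.478898×10⁻⁵ m/K, α₂L₂ = 2.22894×10⁻⁵ m/K → total 3.707838×10⁻⁵ m/K
ΔT = g/(α₁L₁+α₂L₂) = 4.06×10⁻³ / 3.707838×10⁻⁵ = 109.50 K
T = 16.5 + 109.50 = 126.00 °C

T = 126 °C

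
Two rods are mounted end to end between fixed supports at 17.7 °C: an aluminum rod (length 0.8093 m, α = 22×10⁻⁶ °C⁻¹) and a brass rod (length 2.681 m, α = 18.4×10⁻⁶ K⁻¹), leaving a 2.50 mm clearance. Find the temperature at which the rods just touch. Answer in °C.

Gap closes when ΔL₁ + ΔL₂ = 2.50 mm = 2.50×10⁻³ m
(α₁L₁ + α₂L₂)ΔT = g
α₁L₁ + α₂L₂ = 22×10⁻⁶×0.8093 + 18.4×10⁻⁶×2.681 = 6.7135×10⁻⁵ m/K
ΔT = 2.50×10⁻³ / 6.7135×10⁻⁵ = 37.238 K
T = 17.7 + 37.238 = 54.938 °C

T = 54.9 °C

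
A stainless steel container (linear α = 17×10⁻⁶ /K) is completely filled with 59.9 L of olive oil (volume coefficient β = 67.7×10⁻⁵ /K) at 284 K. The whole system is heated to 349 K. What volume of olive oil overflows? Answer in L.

The container also expands: β_container ≈ 3α = 5.1×10⁻⁵ /K
Net overflow = V₀(β_liq − 3α_cont)ΔT
β − 3α = 6.77×10⁻⁴ − 5.1×10⁻⁵ = 6.26×10⁻⁴ /K; ΔT = 65 K
ΔV = 59.9 × 6.26×10⁻⁴ × 65 = 2.44 L

2.44 L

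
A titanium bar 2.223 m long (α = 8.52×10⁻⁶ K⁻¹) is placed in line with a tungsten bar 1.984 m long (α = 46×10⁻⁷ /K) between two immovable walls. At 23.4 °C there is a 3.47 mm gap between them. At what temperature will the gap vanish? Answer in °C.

T = 147 °C

Gap closes when ΔL₁ + ΔL₂ = 3.47 mm = 3.47×10⁻³ m
(α₁L₁ + α₂L₂)ΔT = g
α₁L₁ + α₂L₂ = 8.52×10⁻⁶×2.223 + 46×10⁻⁷×1.984 = 2.806636×10⁻⁵ m/K
ΔT = 3.47×10⁻³ / 2.806636×10⁻⁵ = 123.64 K
T = 23.4 + 123.64 = 147.04 °C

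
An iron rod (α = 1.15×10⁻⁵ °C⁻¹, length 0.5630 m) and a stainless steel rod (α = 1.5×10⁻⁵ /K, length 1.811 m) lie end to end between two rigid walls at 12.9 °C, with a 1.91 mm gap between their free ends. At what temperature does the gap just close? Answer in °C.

T = 69.7 °C

α₁L₁ = 6.4745×10⁻⁶ m/K, α₂L₂ = 2.7165×10⁻⁵ m/K → total 3.36395×10⁻⁵ m/K
ΔT = g/(α₁L₁+α₂L₂) = 1.91×10⁻³ / 3.36395×10⁻⁵ = 56.778 K
T = 12.9 + 56.778 = 69.678 °C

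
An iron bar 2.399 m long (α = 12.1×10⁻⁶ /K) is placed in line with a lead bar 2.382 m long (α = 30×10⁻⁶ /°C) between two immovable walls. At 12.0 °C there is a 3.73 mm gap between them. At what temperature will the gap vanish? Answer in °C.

α₁L₁ = 2.90279×10⁻⁵ m/K, α₂L₂ = 7.146×10⁻⁵ m/K → total 1.004879×10⁻⁴ m/K
ΔT = g/(α₁L₁+α₂L₂) = 3.73×10⁻³ / 1.004879×10⁻⁴ = 37.119 K
T = 12.0 + 37.119 = 49.119 °C

T = 49.1 °C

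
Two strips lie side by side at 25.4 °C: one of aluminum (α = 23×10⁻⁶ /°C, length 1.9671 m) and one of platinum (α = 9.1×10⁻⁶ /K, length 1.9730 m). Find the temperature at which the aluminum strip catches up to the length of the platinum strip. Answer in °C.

Equal length when α₁L₁ΔT − α₂L₂ΔT = L₂ − L₁ = 5.90×10⁻³ m
α₁L₁ = 4.52433×10⁻⁵, α₂L₂ = 1.79543×10⁻⁵ → Δ(αL) = 2.7289×10⁻⁵ m/K
ΔT = 5.90×10⁻³ / 2.7289×10⁻⁵ = 216.204 K, so T = 25.4 + 216.204 = 241.604 °C

T = 241.6 °C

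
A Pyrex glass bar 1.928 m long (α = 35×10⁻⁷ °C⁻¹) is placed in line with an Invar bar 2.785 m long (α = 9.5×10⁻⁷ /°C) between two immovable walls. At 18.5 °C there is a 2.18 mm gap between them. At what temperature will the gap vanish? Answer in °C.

T = 251 °C

Gap closes when ΔL₁ + ΔL₂ = 2.18 mm = 2.18×10⁻³ m
(α₁L₁ + α₂L₂)ΔT = g
α₁L₁ + α₂L₂ = 35×10⁻⁷×1.928 + 9.5×10⁻⁷×2.785 = 9.39375×10⁻⁶ m/K
ΔT = 2.18×10⁻³ / 9.39375×10⁻⁶ = 232.07 K
T = 18.5 + 232.07 = 250.57 °C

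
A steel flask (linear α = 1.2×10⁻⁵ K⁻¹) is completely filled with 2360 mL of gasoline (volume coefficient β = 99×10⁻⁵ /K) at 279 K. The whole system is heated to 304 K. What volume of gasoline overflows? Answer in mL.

The flask also expands: β_container ≈ 3α = 3.6×10⁻⁵ /K
Net overflow = V₀(β_liq − 3α_cont)ΔT
β − 3α = 9.90×10⁻⁴ − 3.6×10⁻⁵ = 9.54×10⁻⁴ /K; ΔT = 25 K
ΔV = 2360 × 9.54×10⁻⁴ × 25 = 56.3 mL

56.3 mL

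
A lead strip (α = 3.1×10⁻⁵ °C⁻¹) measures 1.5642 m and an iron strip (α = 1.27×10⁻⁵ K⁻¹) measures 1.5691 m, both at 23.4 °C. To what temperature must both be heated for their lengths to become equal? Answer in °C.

L₁(1 + α₁ΔT) = L₂(1 + α₂ΔT) ⇒ ΔT = (L₂ − L₁)/(α₁L₁ − α₂L₂)
L₂ − L₁ = 1.5691 − 1.5642 = 4.90×10⁻³ m
α₁L₁ − α₂L₂ = 3.1×10⁻⁵×1.5642 − 1.27×10⁻⁵×1.5691 = 2.856263×10⁻⁵ m/K
ΔT = 4.90×10⁻³ / 2.856263×10⁻⁵ = 171.553 K
T = 23.4 + 171.553 = 194.953 °C

T = 195.0 °C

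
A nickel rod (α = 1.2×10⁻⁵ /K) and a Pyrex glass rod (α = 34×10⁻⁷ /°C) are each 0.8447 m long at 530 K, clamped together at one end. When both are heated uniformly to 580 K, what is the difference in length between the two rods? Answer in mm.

ΔT = 50 K
nickel: ΔL = 1.2×10⁻⁵ × 0.8447 m × 50 = 5.0682×10⁻⁴ m = 0.50682 mm
Pyrex glass: ΔL = 34×10⁻⁷ × 0.8447 m × 50 = 1.4360×10⁻⁴ m = 0.14360 mm
difference = 0.50682 − 0.14360 = 0.36322 mm

0.363 mm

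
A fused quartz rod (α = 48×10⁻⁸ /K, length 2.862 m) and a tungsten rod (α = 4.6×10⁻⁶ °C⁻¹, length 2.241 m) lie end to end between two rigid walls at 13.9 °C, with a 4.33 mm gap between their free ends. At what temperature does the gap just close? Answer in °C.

α₁L₁ = 1.37376×10⁻⁶ m/K, α₂L₂ = 1.03086×10⁻⁵ m/K → total 1.168236×10⁻⁵ m/K
ΔT = g/(α₁L₁+α₂L₂) = 4.33×10⁻³ / 1.168236×10⁻⁵ = 370.64 K
T = 13.9 + 370.64 = 384.54 °C

T = 385 °C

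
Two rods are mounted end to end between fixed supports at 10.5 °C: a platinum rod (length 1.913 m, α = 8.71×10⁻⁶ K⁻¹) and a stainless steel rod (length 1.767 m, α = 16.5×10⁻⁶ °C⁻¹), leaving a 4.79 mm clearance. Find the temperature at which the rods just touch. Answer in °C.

α₁L₁ = 1.666223×10⁻⁵ m/K, α₂L₂ = 2.91555×10⁻⁵ m/K → total 4.581773×10⁻⁵ m/K
ΔT = g/(α₁L₁+α₂L₂) = 4.79×10⁻³ / 4.581773×10⁻⁵ = 104.54 K
T = 10.5 + 104.54 = 115.04 °C

T = 115 °C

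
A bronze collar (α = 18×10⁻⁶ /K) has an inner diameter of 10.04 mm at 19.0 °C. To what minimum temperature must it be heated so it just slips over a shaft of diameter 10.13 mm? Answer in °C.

T = 517 °C

Required Δd = 10.13 − 10.04 = 0.09 mm
Δd = αd₀ΔT ⇒ ΔT = Δd/(αd₀) = 0.09 / (18×10⁻⁶ × 10.04) = 498.01 K
T_min = 19.0 + 498.01 = 517.01 °C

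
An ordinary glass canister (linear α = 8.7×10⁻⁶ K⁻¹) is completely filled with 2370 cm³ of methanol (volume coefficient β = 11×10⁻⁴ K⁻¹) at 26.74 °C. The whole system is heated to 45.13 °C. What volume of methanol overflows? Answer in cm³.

46.8 cm³

The canister also expands: β_container ≈ 3α = 2.61×10⁻⁵ /K
Net overflow = V₀(β_liq − 3α_cont)ΔT
β − 3α = 1.10×10⁻³ − 2.61×10⁻⁵ = 1.0739×10⁻³ /K; ΔT = 18.39 K
ΔV = 2370 × 1.0739×10⁻³ × 18.39 = 46.8 cm³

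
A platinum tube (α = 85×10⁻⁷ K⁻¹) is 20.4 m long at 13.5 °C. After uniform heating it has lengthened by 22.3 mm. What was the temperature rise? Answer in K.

ΔT = 129 K

ΔL = αL₀ΔT ⇒ ΔT = ΔL / (αL₀)
ΔT = 22.3×10⁻³ m / (85×10⁻⁷ × 20.4 m) = 128.60 K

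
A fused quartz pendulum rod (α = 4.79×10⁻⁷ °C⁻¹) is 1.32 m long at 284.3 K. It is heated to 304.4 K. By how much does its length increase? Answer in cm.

|ΔT| = |304.4 − 284.3| = 20.1 K
ΔL = αL₀ΔT = (4.79×10⁻⁷)(1.32)(20.1) = 1.27×10⁻⁵ m

ΔL = 0.00127 cm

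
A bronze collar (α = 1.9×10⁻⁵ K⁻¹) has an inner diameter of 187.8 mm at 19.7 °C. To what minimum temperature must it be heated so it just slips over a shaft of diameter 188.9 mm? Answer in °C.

Required Δd = 188.9 − 187.8 = 1.1 mm
Δd = αd₀ΔT ⇒ ΔT = Δd/(αd₀) = 1.1 / (1.9×10⁻⁵ × 187.8) = 308.28 K
T_min = 19.7 + 308.28 = 327.98 °C

T = 328 °C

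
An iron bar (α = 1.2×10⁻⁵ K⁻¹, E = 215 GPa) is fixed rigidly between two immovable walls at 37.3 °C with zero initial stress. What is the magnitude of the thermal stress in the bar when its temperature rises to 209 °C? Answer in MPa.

σ = 443 MPa

Fully constrained: the free strain ε = αΔT is blocked, so σ = Eε = EαΔT.
|ΔT| = 171.7 K
σ = 215×10⁹ × 1.2×10⁻⁵ × 171.7 = 4.43×10⁸ Pa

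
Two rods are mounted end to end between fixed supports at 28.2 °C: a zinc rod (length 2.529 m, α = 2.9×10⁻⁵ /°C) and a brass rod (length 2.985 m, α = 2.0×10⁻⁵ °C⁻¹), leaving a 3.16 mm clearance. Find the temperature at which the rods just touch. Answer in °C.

T = 52.0 °C

α₁L₁ = 7.3341×10⁻⁵ m/K, α₂L₂ = 5.970×10⁻⁵ m/K → total 1.33041×10⁻⁴ m/K
ΔT = g/(α₁L₁+α₂L₂) = 3.16×10⁻³ / 1.33041×10⁻⁴ = 23.752 K
T = 28.2 + 23.752 = 51.952 °C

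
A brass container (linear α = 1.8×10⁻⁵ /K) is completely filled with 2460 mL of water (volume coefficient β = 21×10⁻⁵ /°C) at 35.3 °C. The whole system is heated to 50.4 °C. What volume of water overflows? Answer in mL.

The container also expands: β_container ≈ 3α = 5.4×10⁻⁵ /K
Net overflow = V₀(β_liq − 3α_cont)ΔT
β − 3α = 2.10×10⁻⁴ − 5.4×10⁻⁵ = 1.56×10⁻⁴ /K; ΔT = 15.1 K
ΔV = 2460 × 1.56×10⁻⁴ × 15.1 = 5.79 mL

5.79 mL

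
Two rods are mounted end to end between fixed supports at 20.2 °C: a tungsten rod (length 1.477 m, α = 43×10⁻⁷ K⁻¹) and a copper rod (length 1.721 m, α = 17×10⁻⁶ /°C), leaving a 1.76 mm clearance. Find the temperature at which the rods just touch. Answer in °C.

α₁L₁ = 6.3511×10⁻⁶ m/K, α₂L₂ = 2.9257×10⁻⁵ m/K → total 3.56081×10⁻⁵ m/K
ΔT = g/(α₁L₁+α₂L₂) = 1.76×10⁻³ / 3.56081×10⁻⁵ = 49.427 K
T = 20.2 + 49.427 = 69.627 °C

T = 69.6 °C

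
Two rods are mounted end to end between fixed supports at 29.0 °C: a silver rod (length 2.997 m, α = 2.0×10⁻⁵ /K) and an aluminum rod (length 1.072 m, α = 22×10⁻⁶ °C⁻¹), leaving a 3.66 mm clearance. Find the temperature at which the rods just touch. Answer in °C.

α₁L₁ = 5.994×10⁻⁵ m/K, α₂L₂ = 2.3584×10⁻⁵ m/K → total 8.3524×10⁻⁵ m/K
ΔT = g/(α₁L₁+α₂L₂) = 3.66×10⁻³ / 8.3524×10⁻⁵ = 43.820 K
T = 29.0 + 43.820 = 72.820 °C

T = 72.8 °C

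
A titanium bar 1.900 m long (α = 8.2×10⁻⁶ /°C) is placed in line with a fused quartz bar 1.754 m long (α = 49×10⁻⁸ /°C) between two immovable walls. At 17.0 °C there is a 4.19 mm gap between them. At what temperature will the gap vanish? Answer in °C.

T = 272 °C

α₁L₁ = 1.558×10⁻⁵ m/K, α₂L₂ = 8.5946×10⁻⁷ m/K → total 1.643946×10⁻⁵ m/K
ΔT = g/(α₁L₁+α₂L₂) = 4.19×10⁻³ / 1.643946×10⁻⁵ = 254.87 K
T = 17.0 + 254.87 = 271.87 °C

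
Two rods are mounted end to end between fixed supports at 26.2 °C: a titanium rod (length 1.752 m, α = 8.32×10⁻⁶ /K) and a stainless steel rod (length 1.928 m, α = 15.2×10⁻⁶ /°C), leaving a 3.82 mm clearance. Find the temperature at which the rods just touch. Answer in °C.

T = 113 °C

α₁L₁ = 1.457664×10⁻⁵ m/K, α₂L₂ = 2.93056×10⁻⁵ m/K → total 4.388224×10⁻⁵ m/K
ΔT = g/(α₁L₁+α₂L₂) = 3.82×10⁻³ / 4.388224×10⁻⁵ = 87.05 K
T = 26.2 + 87.05 = 113.25 °C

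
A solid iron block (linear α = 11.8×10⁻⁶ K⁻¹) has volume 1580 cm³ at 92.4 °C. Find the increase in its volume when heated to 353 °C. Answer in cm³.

ΔV = 14.6 cm³

Isotropic solid: β ≈ 3α = 3.5×10⁻⁵ /K; ΔT = 260.6 K
ΔV = 3αV₀ΔT = 3(11.8×10⁻⁶)(1580)(260.6) = 14.6 cm³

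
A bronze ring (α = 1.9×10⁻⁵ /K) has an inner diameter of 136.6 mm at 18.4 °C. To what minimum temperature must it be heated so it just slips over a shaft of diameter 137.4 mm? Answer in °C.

Required Δd = 137.4 − 136.6 = 0.8 mm
Δd = αd₀ΔT ⇒ ΔT = Δd/(αd₀) = 0.8 / (1.9×10⁻⁵ × 136.6) = 308.24 K
T_min = 18.4 + 308.24 = 326.64 °C

T = 327 °C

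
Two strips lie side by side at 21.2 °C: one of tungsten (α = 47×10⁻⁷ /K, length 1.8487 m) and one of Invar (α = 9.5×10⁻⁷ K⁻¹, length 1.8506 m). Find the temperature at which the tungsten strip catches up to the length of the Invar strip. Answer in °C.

T = 295.3 °C

L₁(1 + α₁ΔT) = L₂(1 + α₂ΔT) ⇒ ΔT = (L₂ − L₁)/(α₁L₁ − α₂L₂)
L₂ − L₁ = 1.8506 − 1.8487 = 1.90×10⁻³ m
α₁L₁ − α₂L₂ = 47×10⁻⁷×1.8487 − 9.5×10⁻⁷×1.8506 = 6.93082×10⁻⁶ m/K
ΔT = 1.90×10⁻³ / 6.93082×10⁻⁶ = 274.138 K
T = 21.2 + 274.138 = 295.338 °C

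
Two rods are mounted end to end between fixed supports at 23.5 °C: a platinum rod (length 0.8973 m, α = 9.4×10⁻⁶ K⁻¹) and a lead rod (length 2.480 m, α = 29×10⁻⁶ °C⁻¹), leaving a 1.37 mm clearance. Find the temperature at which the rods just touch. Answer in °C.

Gap closes when ΔL₁ + ΔL₂ = 1.37 mm = 1.37×10⁻³ m
(α₁L₁ + α₂L₂)ΔT = g
α₁L₁ + α₂L₂ = 9.4×10⁻⁶×0.8973 + 29×10⁻⁶×2.480 = 8.035462×10⁻⁵ m/K
ΔT = 1.37×10⁻³ / 8.035462×10⁻⁵ = 17.049 K
T = 23.5 + 17.049 = 40.549 °C

T = 40.5 °C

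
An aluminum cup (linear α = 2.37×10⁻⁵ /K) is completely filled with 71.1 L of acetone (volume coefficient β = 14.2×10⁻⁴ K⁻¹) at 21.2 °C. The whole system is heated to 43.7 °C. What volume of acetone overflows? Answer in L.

The cup also expands: β_container ≈ 3α = 7.11×10⁻⁵ /K
Net overflow = V₀(β_liq − 3α_cont)ΔT
β − 3α = 1.42×10⁻³ − 7.11×10⁻⁵ = 1.3489×10⁻³ /K; ΔT = 22.5 K
ΔV = 71.1 × 1.3489×10⁻³ × 22.5 = 2.16 L

2.16 L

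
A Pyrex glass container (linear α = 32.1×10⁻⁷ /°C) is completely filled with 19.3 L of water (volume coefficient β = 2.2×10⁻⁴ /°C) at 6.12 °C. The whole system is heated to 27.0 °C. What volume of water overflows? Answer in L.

The container also expands: β_container ≈ 3α = 9.63×10⁻⁶ /K
Net overflow = V₀(β_liq − 3α_cont)ΔT
β − 3α = 2.20×10⁻⁴ − 9.63×10⁻⁶ = 2.1037×10⁻⁴ /K; ΔT = 20.88 K
ΔV = 19.3 × 2.1037×10⁻⁴ × 20.88 = 0.0848 L

0.0848 L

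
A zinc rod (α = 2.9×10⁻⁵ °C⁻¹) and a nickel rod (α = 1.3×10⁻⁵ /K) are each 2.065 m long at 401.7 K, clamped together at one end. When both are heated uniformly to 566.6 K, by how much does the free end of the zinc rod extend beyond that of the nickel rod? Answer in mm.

ΔT = 164.9 K
zinc: ΔL = 2.9×10⁻⁵ × 2.065 m × 164.9 = 9.8750×10⁻³ m = 9.8750 mm
nickel: ΔL = 1.3×10⁻⁵ × 2.065 m × 164.9 = 4.4267×10⁻³ m = 4.4267 mm
difference = 9.8750 − 4.4267 = 5.4483 mm

5.45 mm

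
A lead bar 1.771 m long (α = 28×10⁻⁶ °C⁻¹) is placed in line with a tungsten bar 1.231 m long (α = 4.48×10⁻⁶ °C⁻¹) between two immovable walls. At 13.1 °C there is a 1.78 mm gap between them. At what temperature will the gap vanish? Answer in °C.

T = 45.4 °C

α₁L₁ = 4.9588×10⁻⁵ m/K, α₂L₂ = 5.51488×10⁻⁶ m/K → total 5.510288×10⁻⁵ m/K
ΔT = g/(α₁L₁+α₂L₂) = 1.78×10⁻³ / 5.510288×10⁻⁵ = 32.303 K
T = 13.1 + 32.303 = 45.403 °C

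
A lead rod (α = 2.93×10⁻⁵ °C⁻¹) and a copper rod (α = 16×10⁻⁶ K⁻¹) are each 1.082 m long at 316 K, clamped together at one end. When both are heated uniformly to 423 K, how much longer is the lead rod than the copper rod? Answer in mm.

1.54 mm

ΔT = 107 K
lead: ΔL = 2.93×10⁻⁵ × 1.082 m × 107 = 3.3922×10⁻³ m = 3.3922 mm
copper: ΔL = 16×10⁻⁶ × 1.082 m × 107 = 1.8524×10⁻³ m = 1.8524 mm
difference = 3.3922 − 1.8524 = 1.5398 mm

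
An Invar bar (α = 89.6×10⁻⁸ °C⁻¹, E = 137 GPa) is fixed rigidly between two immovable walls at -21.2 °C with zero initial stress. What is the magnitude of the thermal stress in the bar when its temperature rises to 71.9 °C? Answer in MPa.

Fully constrained: the free strain ε = αΔT is blocked, so σ = Eε = EαΔT.
|ΔT| = 93.1 K
σ = 137×10⁹ × 89.6×10⁻⁸ × 93.1 = 1.14×10⁷ Pa

σ = 11.4 MPa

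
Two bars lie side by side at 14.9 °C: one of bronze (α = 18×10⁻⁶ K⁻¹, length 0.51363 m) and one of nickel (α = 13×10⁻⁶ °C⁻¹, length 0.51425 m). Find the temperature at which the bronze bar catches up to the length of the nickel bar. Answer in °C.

L₁(1 + α₁ΔT) = L₂(1 + α₂ΔT) ⇒ ΔT = (L₂ − L₁)/(α₁L₁ − α₂L₂)
L₂ − L₁ = 0.51425 − 0.51363 = 6.20×10⁻⁴ m
α₁L₁ − α₂L₂ = 18×10⁻⁶×0.51363 − 13×10⁻⁶×0.51425 = 2.56009×10⁻⁶ m/K
ΔT = 6.20×10⁻⁴ / 2.56009×10⁻⁶ = 242.179 K
T = 14.9 + 242.179 = 257.079 °C

T = 257.1 °C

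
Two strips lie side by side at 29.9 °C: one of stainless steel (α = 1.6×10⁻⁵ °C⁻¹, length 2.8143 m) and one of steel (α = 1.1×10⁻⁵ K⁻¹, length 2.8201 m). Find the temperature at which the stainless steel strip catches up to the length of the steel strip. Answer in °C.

Equal length when α₁L₁ΔT − α₂L₂ΔT = L₂ − L₁ = 5.80×10⁻³ m
α₁L₁ = 4.50288×10⁻⁵, α₂L₂ = 3.10211×10⁻⁵ → Δ(αL) = 1.40077×10⁻⁵ m/K
ΔT = 5.80×10⁻³ / 1.40077×10⁻⁵ = 414.058 K, so T = 29.9 + 414.058 = 443.958 °C

T = 444.0 °C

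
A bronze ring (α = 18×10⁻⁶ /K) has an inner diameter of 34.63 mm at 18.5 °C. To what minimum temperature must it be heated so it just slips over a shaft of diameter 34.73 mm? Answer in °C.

Required Δd = 34.73 − 34.63 = 0.10 mm
Δd = αd₀ΔT ⇒ ΔT = Δd/(αd₀) = 0.10 / (18×10⁻⁶ × 34.63) = 160.43 K
T_min = 18.5 + 160.43 = 178.93 °C

T = 179 °C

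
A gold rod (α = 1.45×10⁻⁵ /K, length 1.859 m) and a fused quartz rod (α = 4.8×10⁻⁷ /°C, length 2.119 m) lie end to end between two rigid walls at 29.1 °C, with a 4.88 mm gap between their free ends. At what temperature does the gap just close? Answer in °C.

Gap closes when ΔL₁ + ΔL₂ = 4.88 mm = 4.88×10⁻³ m
(α₁L₁ + α₂L₂)ΔT = g
α₁L₁ + α₂L₂ = 1.45×10⁻⁵×1.859 + 4.8×10⁻⁷×2.119 = 2.797262×10⁻⁵ m/K
ΔT = 4.88×10⁻³ / 2.797262×10⁻⁵ = 174.46 K
T = 29.1 + 174.46 = 203.56 °C

T = 204 °C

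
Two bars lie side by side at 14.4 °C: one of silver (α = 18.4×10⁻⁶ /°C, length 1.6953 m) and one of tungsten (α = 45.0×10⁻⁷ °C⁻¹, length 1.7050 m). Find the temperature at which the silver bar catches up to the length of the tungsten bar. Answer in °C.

T = 426.8 °C

L₁(1 + α₁ΔT) = L₂(1 + α₂ΔT) ⇒ ΔT = (L₂ − L₁)/(α₁L₁ − α₂L₂)
L₂ − L₁ = 1.7050 − 1.6953 = 9.70×10⁻³ m
α₁L₁ − α₂L₂ = 18.4×10⁻⁶×1.6953 − 45.0×10⁻⁷×1.7050 = 2.352102×10⁻⁵ m/K
ΔT = 9.70×10⁻³ / 2.352102×10⁻⁵ = 412.397 K
T = 14.4 + 412.397 = 426.797 °C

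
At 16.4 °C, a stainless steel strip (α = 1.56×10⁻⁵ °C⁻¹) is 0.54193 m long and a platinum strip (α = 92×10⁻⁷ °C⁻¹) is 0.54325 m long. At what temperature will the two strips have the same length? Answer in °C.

T = 398.3 °C

L₁(1 + α₁ΔT) = L₂(1 + α₂ΔT) ⇒ ΔT = (L₂ − L₁)/(α₁L₁ − α₂L₂)
L₂ − L₁ = 0.54325 − 0.54193 = 1.32×10⁻³ m
α₁L₁ − α₂L₂ = 1.56×10⁻⁵×0.54193 − 92×10⁻⁷×0.54325 = 3.456208×10⁻⁶ m/K
ΔT = 1.32×10⁻³ / 3.456208×10⁻⁶ = 381.921 K
T = 16.4 + 381.921 = 398.321 °C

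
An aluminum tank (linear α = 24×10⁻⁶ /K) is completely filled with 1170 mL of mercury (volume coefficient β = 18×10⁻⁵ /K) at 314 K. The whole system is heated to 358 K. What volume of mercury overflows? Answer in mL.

The tank also expands: β_container ≈ 3α = 7.2×10⁻⁵ /K
Net overflow = V₀(β_liq − 3α_cont)ΔT
β − 3α = 1.80×10⁻⁴ − 7.2×10⁻⁵ = 1.08×10⁻⁴ /K; ΔT = 44 K
ΔV = 1170 × 1.08×10⁻⁴ × 44 = 5.56 mL

5.56 mL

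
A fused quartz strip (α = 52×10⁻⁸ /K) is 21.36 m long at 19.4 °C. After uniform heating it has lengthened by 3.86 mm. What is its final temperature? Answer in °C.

T = 367 °C

ΔL = αL₀ΔT ⇒ ΔT = ΔL / (αL₀)
ΔT = 3.86×10⁻³ m / (52×10⁻⁸ × 21.36 m) = 347.52 K
T = 19.4 + 347.52 = 366.92 °C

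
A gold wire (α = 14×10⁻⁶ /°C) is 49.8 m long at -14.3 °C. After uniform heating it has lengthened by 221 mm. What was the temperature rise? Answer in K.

ΔL = αL₀ΔT ⇒ ΔT = ΔL / (αL₀)
ΔT = 221×10⁻³ m / (14×10⁻⁶ × 49.8 m) = 316.98 K

ΔT = 317 K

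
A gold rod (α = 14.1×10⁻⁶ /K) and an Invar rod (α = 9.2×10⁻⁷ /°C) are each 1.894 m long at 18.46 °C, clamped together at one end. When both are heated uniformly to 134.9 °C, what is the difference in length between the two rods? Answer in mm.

ΔT = 116.44 K
gold: ΔL = 14.1×10⁻⁶ × 1.894 m × 116.44 = 3.1096×10⁻³ m = 3.1096 mm
Invar: ΔL = 9.2×10⁻⁷ × 1.894 m × 116.44 = 2.0289×10⁻⁴ m = 0.20289 mm
difference = 3.1096 − 0.20289 = 2.90671 mm

2.91 mm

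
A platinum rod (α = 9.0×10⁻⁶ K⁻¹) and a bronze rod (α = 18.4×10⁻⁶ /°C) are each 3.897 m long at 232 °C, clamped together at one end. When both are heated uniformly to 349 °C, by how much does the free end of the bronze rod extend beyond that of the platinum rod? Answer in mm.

ΔT = 117 K
platinum: ΔL = 9.0×10⁻⁶ × 3.897 m × 117 = 4.1035×10⁻³ m = 4.1035 mm
bronze: ΔL = 18.4×10⁻⁶ × 3.897 m × 117 = 8.3895×10⁻³ m = 8.3895 mm
difference = 8.3895 − 4.1035 = 4.2860 mm

4.29 mm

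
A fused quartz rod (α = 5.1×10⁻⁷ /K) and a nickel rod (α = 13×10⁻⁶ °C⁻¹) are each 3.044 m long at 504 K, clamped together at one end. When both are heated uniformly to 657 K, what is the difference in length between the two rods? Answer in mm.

ΔT = 153 K
fused quartz: ΔL = 5.1×10⁻⁷ × 3.044 m × 153 = 2.3752×10⁻⁴ m = 0.23752 mm
nickel: ΔL = 13×10⁻⁶ × 3.044 m × 153 = 6.0545×10⁻³ m = 6.0545 mm
difference = 6.0545 − 0.23752 = 5.81698 mm

5.82 mm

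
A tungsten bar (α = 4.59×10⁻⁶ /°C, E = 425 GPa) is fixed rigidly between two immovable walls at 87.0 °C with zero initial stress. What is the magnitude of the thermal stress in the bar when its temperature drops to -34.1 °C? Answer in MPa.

Fully constrained: the free strain ε = αΔT is blocked, so σ = Eε = EαΔT.
|ΔT| = 121.1 K
σ = 425×10⁹ × 4.59×10⁻⁶ × 121.1 = 2.36×10⁸ Pa

σ = 236 MPa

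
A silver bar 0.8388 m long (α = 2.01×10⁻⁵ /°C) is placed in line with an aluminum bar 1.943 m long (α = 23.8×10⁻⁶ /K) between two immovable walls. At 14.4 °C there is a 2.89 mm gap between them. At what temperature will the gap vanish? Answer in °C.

Gap closes when ΔL₁ + ΔL₂ = 2.89 mm = 2.89×10⁻³ m
(α₁L₁ + α₂L₂)ΔT = g
α₁L₁ + α₂L₂ = 2.01×10⁻⁵×0.8388 + 23.8×10⁻⁶×1.943 = 6.310328×10⁻⁵ m/K
ΔT = 2.89×10⁻³ / 6.310328×10⁻⁵ = 45.798 K
T = 14.4 + 45.798 = 60.198 °C

T = 60.2 °C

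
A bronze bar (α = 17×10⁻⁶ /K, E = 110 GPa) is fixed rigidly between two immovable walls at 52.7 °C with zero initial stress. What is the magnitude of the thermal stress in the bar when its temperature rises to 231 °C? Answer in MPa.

σ = 333 MPa

Fully constrained: the free strain ε = αΔT is blocked, so σ = Eε = EαΔT.
|ΔT| = 178.3 K
σ = 110×10⁹ × 17×10⁻⁶ × 178.3 = 3.33×10⁸ Pa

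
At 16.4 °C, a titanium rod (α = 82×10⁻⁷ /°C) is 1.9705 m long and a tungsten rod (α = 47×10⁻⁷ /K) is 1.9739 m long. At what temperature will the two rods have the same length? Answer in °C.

L₁(1 + α₁ΔT) = L₂(1 + α₂ΔT) ⇒ ΔT = (L₂ − L₁)/(α₁L₁ − α₂L₂)
L₂ − L₁ = 1.9739 − 1.9705 = 3.40×10⁻³ m
α₁L₁ − α₂L₂ = 82×10⁻⁷×1.9705 − 47×10⁻⁷×1.9739 = 6.88077×10⁻⁶ m/K
ΔT = 3.40×10⁻³ / 6.88077×10⁻⁶ = 494.131 K
T = 16.4 + 494.131 = 510.531 °C

T = 510.5 °C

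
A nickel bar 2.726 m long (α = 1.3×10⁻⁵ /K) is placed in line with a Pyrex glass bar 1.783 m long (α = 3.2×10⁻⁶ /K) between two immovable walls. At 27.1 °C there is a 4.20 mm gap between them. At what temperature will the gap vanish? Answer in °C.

Gap closes when ΔL₁ + ΔL₂ = 4.20 mm = 4.20×10⁻³ m
(α₁L₁ + α₂L₂)ΔT = g
α₁L₁ + α₂L₂ = 1.3×10⁻⁵×2.726 + 3.2×10⁻⁶×1.783 = 4.11436×10⁻⁵ m/K
ΔT = 4.20×10⁻³ / 4.11436×10⁻⁵ = 102.08 K
T = 27.1 + 102.08 = 129.18 °C

T = 129 °C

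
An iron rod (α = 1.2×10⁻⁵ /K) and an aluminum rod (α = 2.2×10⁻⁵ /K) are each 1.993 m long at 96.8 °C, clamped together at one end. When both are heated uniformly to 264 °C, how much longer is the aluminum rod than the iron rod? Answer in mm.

ΔT = 167.2 K
iron: ΔL = 1.2×10⁻⁵ × 1.993 m × 167.2 = 3.9988×10⁻³ m = 3.9988 mm
aluminum: ΔL = 2.2×10⁻⁵ × 1.993 m × 167.2 = 7.3311×10⁻³ m = 7.3311 mm
difference = 7.3311 − 3.9988 = 3.3323 mm

3.33 mm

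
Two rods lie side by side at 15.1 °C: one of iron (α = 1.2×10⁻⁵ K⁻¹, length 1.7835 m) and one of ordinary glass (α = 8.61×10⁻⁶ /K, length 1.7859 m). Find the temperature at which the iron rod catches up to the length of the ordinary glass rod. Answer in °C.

T = 413.4 °C

Equal length when α₁L₁ΔT − α₂L₂ΔT = L₂ − L₁ = 2.40×10⁻³ m
α₁L₁ = 2.1402×10⁻⁵, α₂L₂ = 1.5376599×10⁻⁵ → Δ(αL) = 6.025401×10⁻⁶ m/K
ΔT = 2.40×10⁻³ / 6.025401×10⁻⁶ = 398.314 K, so T = 15.1 + 398.314 = 413.414 °C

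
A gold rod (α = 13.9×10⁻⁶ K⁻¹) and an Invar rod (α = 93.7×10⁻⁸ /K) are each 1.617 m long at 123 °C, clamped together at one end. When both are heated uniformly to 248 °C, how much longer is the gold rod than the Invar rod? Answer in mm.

ΔT = 125 K
gold: ΔL = 13.9×10⁻⁶ × 1.617 m × 125 = 2.8095×10⁻³ m = 2.8095 mm
Invar: ΔL = 93.7×10⁻⁸ × 1.617 m × 125 = 1.8939×10⁻⁴ m = 0.18939 mm
difference = 2.8095 − 0.18939 = 2.62011 mm

2.62 mm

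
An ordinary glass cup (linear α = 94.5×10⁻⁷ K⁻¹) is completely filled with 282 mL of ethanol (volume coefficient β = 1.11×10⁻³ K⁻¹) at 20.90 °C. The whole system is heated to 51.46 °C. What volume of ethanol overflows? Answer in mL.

The cup also expands: β_container ≈ 3α = 2.835×10⁻⁵ /K
Net overflow = V₀(β_liq − 3α_cont)ΔT
β − 3α = 1.11×10⁻³ − 2.835×10⁻⁵ = 1.08165×10⁻³ /K; ΔT = 30.56 K
ΔV = 282 × 1.08165×10⁻³ × 30.56 = 9.32 mL

9.32 mL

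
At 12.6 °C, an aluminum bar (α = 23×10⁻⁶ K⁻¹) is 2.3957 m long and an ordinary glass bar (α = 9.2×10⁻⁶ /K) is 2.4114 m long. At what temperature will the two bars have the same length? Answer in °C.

T = 489.6 °C

L₁(1 + α₁ΔT) = L₂(1 + α₂ΔT) ⇒ ΔT = (L₂ − L₁)/(α₁L₁ − α₂L₂)
L₂ − L₁ = 2.4114 − 2.3957 = 1.57×10⁻² m
α₁L₁ − α₂L₂ = 23×10⁻⁶×2.3957 − 9.2×10⁻⁶×2.4114 = 3.291622×10⁻⁵ m/K
ΔT = 1.57×10⁻² / 3.291622×10⁻⁵ = 476.968 K
T = 12.6 + 476.968 = 489.568 °C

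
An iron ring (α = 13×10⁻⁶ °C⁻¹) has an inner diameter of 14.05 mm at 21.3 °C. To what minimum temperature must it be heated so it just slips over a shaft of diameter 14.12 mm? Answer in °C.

T = 405 °C

Required Δd = 14.12 − 14.05 = 0.07 mm
Δd = αd₀ΔT ⇒ ΔT = Δd/(αd₀) = 0.07 / (13×10⁻⁶ × 14.05) = 383.25 K
T_min = 21.3 + 383.25 = 404.55 °C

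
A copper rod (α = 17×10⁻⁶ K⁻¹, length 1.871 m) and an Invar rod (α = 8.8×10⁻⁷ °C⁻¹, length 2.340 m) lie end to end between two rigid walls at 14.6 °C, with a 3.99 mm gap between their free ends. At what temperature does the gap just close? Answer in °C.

Gap closes when ΔL₁ + ΔL₂ = 3.99 mm = 3.99×10⁻³ m
(α₁L₁ + α₂L₂)ΔT = g
α₁L₁ + α₂L₂ = 17×10⁻⁶×1.871 + 8.8×10⁻⁷×2.340 = 3.38662×10⁻⁵ m/K
ΔT = 3.99×10⁻³ / 3.38662×10⁻⁵ = 117.82 K
T = 14.6 + 117.82 = 132.42 °C

T = 132 °C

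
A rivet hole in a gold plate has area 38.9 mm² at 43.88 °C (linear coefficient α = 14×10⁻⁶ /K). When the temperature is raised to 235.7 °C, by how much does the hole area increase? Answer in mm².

ΔA = 0.209 mm²

Area coefficient ≈ 2α; |ΔT| = 191.82 K
ΔA = 2αA₀ΔT = 2(14×10⁻⁶)(38.9)(191.82) = 0.209 mm²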